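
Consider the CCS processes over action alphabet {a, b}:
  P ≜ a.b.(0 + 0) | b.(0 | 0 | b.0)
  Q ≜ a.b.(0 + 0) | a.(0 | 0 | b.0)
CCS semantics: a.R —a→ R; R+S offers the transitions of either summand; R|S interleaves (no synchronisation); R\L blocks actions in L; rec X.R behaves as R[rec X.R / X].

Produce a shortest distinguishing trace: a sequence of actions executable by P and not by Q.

b

P's transition system — 9 states:
  u0 = a.b.(0 + 0) | b.(0 | 0 | b.0) | --a--▸ u1, --b--▸ u2
  u1 = b.(0 + 0) | b.(0 | 0 | b.0) | --b--▸ u3, --b--▸ u4
  u2 = a.b.(0 + 0) | (0 | 0 | b.0) | --a--▸ u4, --b--▸ u5
  u3 = (0 + 0) | b.(0 | 0 | b.0) | --b--▸ u6
  u4 = b.(0 + 0) | (0 | 0 | b.0) | --b--▸ u6, --b--▸ u7
  u5 = a.b.(0 + 0) | (0 | 0 | 0) | --a--▸ u7
  u6 = (0 + 0) | (0 | 0 | b.0) | --b--▸ u8
  u7 = b.(0 + 0) | (0 | 0 | 0) | --b--▸ u8
  u8 = (0 + 0) | (0 | 0 | 0) | (no moves)
Q's transition system — 9 states:
  v0 = a.b.(0 + 0) | a.(0 | 0 | b.0) | --a--▸ v1, --a--▸ v2
  v1 = a.b.(0 + 0) | (0 | 0 | b.0) | --a--▸ v3, --b--▸ v4
  v2 = b.(0 + 0) | a.(0 | 0 | b.0) | --a--▸ v3, --b--▸ v5
  v3 = b.(0 + 0) | (0 | 0 | b.0) | --b--▸ v6, --b--▸ v7
  v4 = a.b.(0 + 0) | (0 | 0 | 0) | --a--▸ v7
  v5 = (0 + 0) | a.(0 | 0 | b.0) | --a--▸ v6
  v6 = (0 + 0) | (0 | 0 | b.0) | --b--▸ v8
  v7 = b.(0 + 0) | (0 | 0 | 0) | --b--▸ v8
  v8 = (0 + 0) | (0 | 0 | 0) | (no moves)
Trace ⟨b⟩ through P, begin at {u0}:
  [1] b ⇒ {u2}
  ✓ P
Trace ⟨b⟩ through Q, begin at {v0}:
  [1] b ⇒ no successor for Q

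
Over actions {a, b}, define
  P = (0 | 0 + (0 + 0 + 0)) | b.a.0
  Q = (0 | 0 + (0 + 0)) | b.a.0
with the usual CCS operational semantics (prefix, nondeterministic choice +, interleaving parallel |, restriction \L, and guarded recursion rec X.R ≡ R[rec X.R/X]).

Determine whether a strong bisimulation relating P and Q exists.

P ~ Q

Reachable graph of P (3 states):
  m0 = (0 | 0 + (0 + 0 + 0)) | b.a.0 | -b-> m1
  m1 = (0 | 0 + (0 + 0 + 0)) | a.0 | -a-> m2
  m2 = (0 | 0 + (0 + 0 + 0)) | 0 | ∅
Reachable graph of Q (3 states):
  n0 = (0 | 0 + (0 + 0)) | b.a.0 | -b-> n1
  n1 = (0 | 0 + (0 + 0)) | a.0 | -a-> n2
  n2 = (0 | 0 + (0 + 0)) | 0 | ∅
Bisimilarity quotient blocks:
  B0 = {m0, n0}
  B1 = {m1, n1}
  B2 = {m2, n2}
m0 ∈ B0, n0 ∈ B0 → same block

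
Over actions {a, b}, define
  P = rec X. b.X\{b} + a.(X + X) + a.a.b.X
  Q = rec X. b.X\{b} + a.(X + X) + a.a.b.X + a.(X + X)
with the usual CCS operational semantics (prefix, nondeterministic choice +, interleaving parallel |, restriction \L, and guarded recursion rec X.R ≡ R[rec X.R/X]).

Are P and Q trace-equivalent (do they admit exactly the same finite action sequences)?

LTS(P): 8 reachable states
  u0 = rec X. b.X\{b} + a.(X + X) + a.a.b.X → ··a··> u1, ··a··> u2, ··b··> u3
  u1 = (rec X. b.X\{b} + a.(X + X) + a.a.b.X) + (rec X. b.X\{b} + a.(X + X) + a.a.b.X) → ··a··> u1, ··a··> u2, ··b··> u3
  u2 = a.b.(rec X. b.X\{b} + a.(X + X) + a.a.b.X) → ··a··> u4
  u3 = (rec X. b.X\{b} + a.(X + X) + a.a.b.X)\{b} → ··a··> u5, ··a··> u6
  u4 = b.(rec X. b.X\{b} + a.(X + X) + a.a.b.X) → ··b··> u0
  u5 = ((rec X. b.X\{b} + a.(X + X) + a.a.b.X) + (rec X. b.X\{b} + a.(X + X) + a.a.b.X))\{b} → ··a··> u5, ··a··> u6
  u6 = (a.b.(rec X. b.X\{b} + a.(X + X) + a.a.b.X))\{b} → ··a··> u7
  u7 = (b.(rec X. b.X\{b} + a.(X + X) + a.a.b.X))\{b} → stopped
LTS(Q): 8 reachable states
  v0 = rec X. b.X\{b} + a.(X + X) + a.a.b.X + a.(X + X) → ··a··> v1, ··a··> v2, ··b··> v3
  v1 = (rec X. b.X\{b} + a.(X + X) + a.a.b.X + a.(X + X)) + (rec X. b.X\{b} + a.(X + X) + a.a.b.X + a.(X + X)) → ··a··> v1, ··a··> v2, ··b··> v3
  v2 = a.b.(rec X. b.X\{b} + a.(X + X) + a.a.b.X + a.(X + X)) → ··a··> v4
  v3 = (rec X. b.X\{b} + a.(X + X) + a.a.b.X + a.(X + X))\{b} → ··a··> v5, ··a··> v6
  v4 = b.(rec X. b.X\{b} + a.(X + X) + a.a.b.X + a.(X + X)) → ··b··> v0
  v5 = ((rec X. b.X\{b} + a.(X + X) + a.a.b.X + a.(X + X)) + (rec X. b.X\{b} + a.(X + X) + a.a.b.X + a.(X + X)))\{b} → ··a··> v5, ··a··> v6
  v6 = (a.b.(rec X. b.X\{b} + a.(X + X) + a.a.b.X + a.(X + X)))\{b} → ··a··> v7
  v7 = (b.(rec X. b.X\{b} + a.(X + X) + a.a.b.X + a.(X + X)))\{b} → stopped
Partition-refinement fixed point:
  B0 = {u0, u1, v0, v1}
  B1 = {u3, u5, v3, v5}
  B2 = {u6, v6}
  B3 = {u7, v7}
  B4 = {u2, v2}
  B5 = {u4, v4}
u0 ∈ B0, v0 ∈ B0 → same block
Bisimilar ⇒ trace-equivalent.

trace-equivalent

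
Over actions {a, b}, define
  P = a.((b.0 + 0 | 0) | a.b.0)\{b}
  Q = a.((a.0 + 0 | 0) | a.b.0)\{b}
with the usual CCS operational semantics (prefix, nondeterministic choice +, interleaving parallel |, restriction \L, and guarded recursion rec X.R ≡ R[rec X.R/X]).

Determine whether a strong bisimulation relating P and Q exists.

P ≁ Q

Reachable graph of P (3 states):
  p0 = a.((b.0 + 0 | 0) | a.b.0)\{b} | —a→ p1
  p1 = ((b.0 + 0 | 0) | a.b.0)\{b} | —a→ p2
  p2 = ((b.0 + 0 | 0) | b.0)\{b} | stopped
Reachable graph of Q (5 states):
  q0 = a.((a.0 + 0 | 0) | a.b.0)\{b} | —a→ q1
  q1 = ((a.0 + 0 | 0) | a.b.0)\{b} | —a→ q2, —a→ q3
  q2 = ((a.0 + 0 | 0) | b.0)\{b} | —a→ q4
  q3 = (0 | a.b.0)\{b} | —a→ q4
  q4 = (0 | b.0)\{b} | stopped
Partition-refinement fixed point:
  B0 = {p0, q1}
  B1 = {p1, q2, q3}
  B2 = {p2, q4}
  B3 = {q0}
p0 ∈ B0, q0 ∈ B3 → different blocks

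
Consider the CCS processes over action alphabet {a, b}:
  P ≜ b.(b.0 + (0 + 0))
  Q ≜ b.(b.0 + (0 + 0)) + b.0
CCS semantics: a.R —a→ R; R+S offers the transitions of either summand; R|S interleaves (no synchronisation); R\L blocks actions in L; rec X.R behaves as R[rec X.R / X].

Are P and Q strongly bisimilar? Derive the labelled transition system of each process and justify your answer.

P's transition system — 3 states:
  u0 = b.(b.0 + (0 + 0)) :: ··b··> u1
  u1 = b.0 + (0 + 0) :: ··b··> u2
  u2 = 0 :: ·
Q's transition system — 3 states:
  v0 = b.(b.0 + (0 + 0)) + b.0 :: ··b··> v1, ··b··> v2
  v1 = 0 :: ·
  v2 = b.0 + (0 + 0) :: ··b··> v1
Coarsest stable partition (strong bisimilarity classes):
  B0 = {u0}
  B1 = {u1, v2}
  B2 = {u2, v1}
  B3 = {v0}
u0 ∈ B0, v0 ∈ B3 → different blocks

not bisimilar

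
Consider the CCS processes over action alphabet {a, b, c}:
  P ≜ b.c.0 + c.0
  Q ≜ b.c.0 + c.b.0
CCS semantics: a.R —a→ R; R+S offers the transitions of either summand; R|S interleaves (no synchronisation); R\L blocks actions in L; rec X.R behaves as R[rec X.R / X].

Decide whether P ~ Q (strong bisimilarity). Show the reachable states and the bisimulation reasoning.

P's transition system — 3 states:
  s0 = b.c.0 + c.0 has moves -b-> s1, -c-> s2
  s1 = c.0 has moves -c-> s2
  s2 = 0 has moves deadlocked
Q's transition system — 4 states:
  t0 = b.c.0 + c.b.0 has moves -b-> t1, -c-> t2
  t1 = c.0 has moves -c-> t3
  t2 = b.0 has moves -b-> t3
  t3 = 0 has moves deadlocked
Partition-refinement fixed point:
  B0 = {s0}
  B1 = {s1, t1}
  B2 = {s2, t3}
  B3 = {t0}
  B4 = {t2}
s0 ∈ B0, t0 ∈ B3 → different blocks

NO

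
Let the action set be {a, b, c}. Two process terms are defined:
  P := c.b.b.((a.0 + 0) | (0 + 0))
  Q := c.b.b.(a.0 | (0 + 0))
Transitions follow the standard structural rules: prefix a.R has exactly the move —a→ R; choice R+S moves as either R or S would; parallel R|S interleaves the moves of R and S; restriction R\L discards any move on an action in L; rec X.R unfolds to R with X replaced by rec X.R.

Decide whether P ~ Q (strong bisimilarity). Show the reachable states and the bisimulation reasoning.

LTS(P): 5 reachable states
  s0 = c.b.b.((a.0 + 0) | (0 + 0)) | -c-> s1
  s1 = b.b.((a.0 + 0) | (0 + 0)) | -b-> s2
  s2 = b.((a.0 + 0) | (0 + 0)) | -b-> s3
  s3 = (a.0 + 0) | (0 + 0) | -a-> s4
  s4 = 0 | (0 + 0) | stopped
LTS(Q): 5 reachable states
  t0 = c.b.b.(a.0 | (0 + 0)) | -c-> t1
  t1 = b.b.(a.0 | (0 + 0)) | -b-> t2
  t2 = b.(a.0 | (0 + 0)) | -b-> t3
  t3 = a.0 | (0 + 0) | -a-> t4
  t4 = 0 | (0 + 0) | stopped
Partition-refinement fixed point:
  B0 = {s0, t0}
  B1 = {s1, t1}
  B2 = {s2, t2}
  B3 = {s3, t3}
  B4 = {s4, t4}
s0 ∈ B0, t0 ∈ B0 → same block

YES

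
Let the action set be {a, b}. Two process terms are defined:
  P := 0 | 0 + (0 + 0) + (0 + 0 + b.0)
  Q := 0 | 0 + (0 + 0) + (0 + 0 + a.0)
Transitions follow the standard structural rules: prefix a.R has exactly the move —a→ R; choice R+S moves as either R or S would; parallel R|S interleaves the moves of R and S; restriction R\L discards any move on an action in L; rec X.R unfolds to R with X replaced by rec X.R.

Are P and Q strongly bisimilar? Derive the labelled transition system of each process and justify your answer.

NO

Reachable graph of P (2 states):
  m0 = 0 | 0 + (0 + 0) + (0 + 0 + b.0) has moves ··b··> m1
  m1 = 0 has moves (no moves)
Reachable graph of Q (2 states):
  n0 = 0 | 0 + (0 + 0) + (0 + 0 + a.0) has moves ··a··> n1
  n1 = 0 has moves (no moves)
Coarsest stable partition (strong bisimilarity classes):
  B0 = {m0}
  B1 = {m1, n1}
  B2 = {n0}
m0 ∈ B0, n0 ∈ B2 → different blocks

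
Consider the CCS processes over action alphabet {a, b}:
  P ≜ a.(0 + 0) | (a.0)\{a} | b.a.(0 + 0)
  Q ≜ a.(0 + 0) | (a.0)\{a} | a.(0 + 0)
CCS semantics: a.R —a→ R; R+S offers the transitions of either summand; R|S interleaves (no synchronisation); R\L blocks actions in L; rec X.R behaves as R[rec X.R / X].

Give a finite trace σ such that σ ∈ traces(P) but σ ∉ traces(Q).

LTS(P): 6 reachable states
  p0 = a.(0 + 0) | (a.0)\{a} | b.a.(0 + 0) ⊢ -a-> p1, -b-> p2
  p1 = (0 + 0) | (a.0)\{a} | b.a.(0 + 0) ⊢ -b-> p3
  p2 = a.(0 + 0) | (a.0)\{a} | a.(0 + 0) ⊢ -a-> p3, -a-> p4
  p3 = (0 + 0) | (a.0)\{a} | a.(0 + 0) ⊢ -a-> p5
  p4 = a.(0 + 0) | (a.0)\{a} | (0 + 0) ⊢ -a-> p5
  p5 = (0 + 0) | (a.0)\{a} | (0 + 0) ⊢ ∅
LTS(Q): 4 reachable states
  q0 = a.(0 + 0) | (a.0)\{a} | a.(0 + 0) ⊢ -a-> q1, -a-> q2
  q1 = (0 + 0) | (a.0)\{a} | a.(0 + 0) ⊢ -a-> q3
  q2 = a.(0 + 0) | (a.0)\{a} | (0 + 0) ⊢ -a-> q3
  q3 = (0 + 0) | (a.0)\{a} | (0 + 0) ⊢ ∅
Executing b from P (initial set {p0}):
  after b @ step 1: {p2}
  — P admits the full trace.
Executing b from Q (initial set {q0}):
  after b @ step 1: no successor for Q

b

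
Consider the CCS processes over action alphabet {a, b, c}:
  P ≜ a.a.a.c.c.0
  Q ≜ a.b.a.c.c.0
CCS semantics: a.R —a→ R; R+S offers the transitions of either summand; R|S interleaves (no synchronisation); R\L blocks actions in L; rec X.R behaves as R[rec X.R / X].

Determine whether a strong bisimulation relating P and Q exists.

Reachable graph of P (6 states):
  s0 = a.a.a.c.c.0 → —a→ s1
  s1 = a.a.c.c.0 → —a→ s2
  s2 = a.c.c.0 → —a→ s3
  s3 = c.c.0 → —c→ s4
  s4 = c.0 → —c→ s5
  s5 = 0 → stopped
Reachable graph of Q (6 states):
  t0 = a.b.a.c.c.0 → —a→ t1
  t1 = b.a.c.c.0 → —b→ t2
  t2 = a.c.c.0 → —a→ t3
  t3 = c.c.0 → —c→ t4
  t4 = c.0 → —c→ t5
  t5 = 0 → stopped
Bisimilarity quotient blocks:
  B0 = {s0}
  B1 = {s1}
  B2 = {s2, t2}
  B3 = {s3, t3}
  B4 = {s4, t4}
  B5 = {s5, t5}
  B6 = {t0}
  B7 = {t1}
s0 ∈ B0, t0 ∈ B6 → different blocks

NO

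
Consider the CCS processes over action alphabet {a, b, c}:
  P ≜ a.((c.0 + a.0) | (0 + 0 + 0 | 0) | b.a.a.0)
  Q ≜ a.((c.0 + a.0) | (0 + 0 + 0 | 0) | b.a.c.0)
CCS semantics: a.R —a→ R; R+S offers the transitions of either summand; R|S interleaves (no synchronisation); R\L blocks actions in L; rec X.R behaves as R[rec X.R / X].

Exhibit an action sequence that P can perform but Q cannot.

aabaa

P's transition system — 9 states:
  s0 = a.((c.0 + a.0) | (0 + 0 + 0 | 0) | b.a.a.0) ⊢ =a=> s1
  s1 = (c.0 + a.0) | (0 + 0 + 0 | 0) | b.a.a.0 ⊢ =a=> s2, =b=> s3, =c=> s2
  s2 = 0 | (0 + 0 + 0 | 0) | b.a.a.0 ⊢ =b=> s4
  s3 = (c.0 + a.0) | (0 + 0 + 0 | 0) | a.a.0 ⊢ =a=> s4, =a=> s5, =c=> s4
  s4 = 0 | (0 + 0 + 0 | 0) | a.a.0 ⊢ =a=> s6
  s5 = (c.0 + a.0) | (0 + 0 + 0 | 0) | a.0 ⊢ =a=> s6, =a=> s7, =c=> s6
  s6 = 0 | (0 + 0 + 0 | 0) | a.0 ⊢ =a=> s8
  s7 = (c.0 + a.0) | (0 + 0 + 0 | 0) | 0 ⊢ =a=> s8, =c=> s8
  s8 = 0 | (0 + 0 + 0 | 0) | 0 ⊢ stopped
Q's transition system — 9 states:
  t0 = a.((c.0 + a.0) | (0 + 0 + 0 | 0) | b.a.c.0) ⊢ =a=> t1
  t1 = (c.0 + a.0) | (0 + 0 + 0 | 0) | b.a.c.0 ⊢ =a=> t2, =b=> t3, =c=> t2
  t2 = 0 | (0 + 0 + 0 | 0) | b.a.c.0 ⊢ =b=> t4
  t3 = (c.0 + a.0) | (0 + 0 + 0 | 0) | a.c.0 ⊢ =a=> t4, =a=> t5, =c=> t4
  t4 = 0 | (0 + 0 + 0 | 0) | a.c.0 ⊢ =a=> t6
  t5 = (c.0 + a.0) | (0 + 0 + 0 | 0) | c.0 ⊢ =a=> t6, =c=> t6, =c=> t7
  t6 = 0 | (0 + 0 + 0 | 0) | c.0 ⊢ =c=> t8
  t7 = (c.0 + a.0) | (0 + 0 + 0 | 0) | 0 ⊢ =a=> t8, =c=> t8
  t8 = 0 | (0 + 0 + 0 | 0) | 0 ⊢ stopped
Run σ = ⟨aabaa⟩ on P: start {s0}
  [1] a ⇒ {s1}
  [2] a ⇒ {s2}
  [3] b ⇒ {s4}
  [4] a ⇒ {s6}
  [5] a ⇒ {s8}
  P completes σ.
Run σ = ⟨aabaa⟩ on Q: start {t0}
  [1] a ⇒ {t1}
  [2] a ⇒ {t2}
  [3] b ⇒ {t4}
  [4] a ⇒ {t6}
  [5] a ⇒ ∅  — Q cannot continue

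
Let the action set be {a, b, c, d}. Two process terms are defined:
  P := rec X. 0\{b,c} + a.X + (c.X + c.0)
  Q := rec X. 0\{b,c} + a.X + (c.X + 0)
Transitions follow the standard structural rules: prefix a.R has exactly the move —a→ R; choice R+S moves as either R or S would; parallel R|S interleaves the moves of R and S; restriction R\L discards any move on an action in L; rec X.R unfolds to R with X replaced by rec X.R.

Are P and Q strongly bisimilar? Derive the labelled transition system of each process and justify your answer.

P ≁ Q

LTS(P): 2 reachable states
  u0 = rec X. 0\{b,c} + a.X + (c.X + c.0) → ··a··> u0, ··c··> u0, ··c··> u1
  u1 = 0 → (no moves)
LTS(Q): 1 reachable states
  v0 = rec X. 0\{b,c} + a.X + (c.X + 0) → ··a··> v0, ··c··> v0
Partition-refinement fixed point:
  B0 = {u0}
  B1 = {u1}
  B2 = {v0}
u0 ∈ B0, v0 ∈ B2 → different blocks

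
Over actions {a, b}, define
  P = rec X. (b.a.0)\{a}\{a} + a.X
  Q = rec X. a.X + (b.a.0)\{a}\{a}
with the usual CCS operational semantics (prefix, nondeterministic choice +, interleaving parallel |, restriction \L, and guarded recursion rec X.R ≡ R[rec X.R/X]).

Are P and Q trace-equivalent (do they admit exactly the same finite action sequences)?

trace-equivalent

P's transition system — 2 states:
  m0 = rec X. (b.a.0)\{a}\{a} + a.X → -a-> m0, -b-> m1
  m1 = (a.0)\{a}\{a} → ·
Q's transition system — 2 states:
  n0 = rec X. a.X + (b.a.0)\{a}\{a} → -a-> n0, -b-> n1
  n1 = (a.0)\{a}\{a} → ·
Bisimilarity quotient blocks:
  B0 = {m0, n0}
  B1 = {m1, n1}
m0 ∈ B0, n0 ∈ B0 → same block
Bisimilar ⇒ trace-equivalent.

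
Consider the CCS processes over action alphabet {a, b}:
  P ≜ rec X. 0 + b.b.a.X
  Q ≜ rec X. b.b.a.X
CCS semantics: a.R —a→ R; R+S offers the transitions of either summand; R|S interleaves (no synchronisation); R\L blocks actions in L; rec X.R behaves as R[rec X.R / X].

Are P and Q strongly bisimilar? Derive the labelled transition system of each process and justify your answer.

Reachable graph of P (3 states):
  u0 = rec X. 0 + b.b.a.X ⊢ -b-> u1
  u1 = b.a.(rec X. 0 + b.b.a.X) ⊢ -b-> u2
  u2 = a.(rec X. 0 + b.b.a.X) ⊢ -a-> u0
Reachable graph of Q (3 states):
  v0 = rec X. b.b.a.X ⊢ -b-> v1
  v1 = b.a.(rec X. b.b.a.X) ⊢ -b-> v2
  v2 = a.(rec X. b.b.a.X) ⊢ -a-> v0
Coarsest stable partition (strong bisimilarity classes):
  B0 = {u0, v0}
  B1 = {u1, v1}
  B2 = {u2, v2}
u0 ∈ B0, v0 ∈ B0 → same block

YES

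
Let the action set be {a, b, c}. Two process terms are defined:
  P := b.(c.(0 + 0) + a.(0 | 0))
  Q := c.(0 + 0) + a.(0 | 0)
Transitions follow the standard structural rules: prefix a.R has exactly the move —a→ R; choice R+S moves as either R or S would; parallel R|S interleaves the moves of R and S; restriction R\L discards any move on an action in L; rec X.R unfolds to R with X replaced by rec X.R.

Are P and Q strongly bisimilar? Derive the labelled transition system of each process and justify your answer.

LTS(P): 4 reachable states
  s0 = b.(c.(0 + 0) + a.(0 | 0)) :: =b=> s1
  s1 = c.(0 + 0) + a.(0 | 0) :: =a=> s2, =c=> s3
  s2 = 0 | 0 :: deadlocked
  s3 = 0 + 0 :: deadlocked
LTS(Q): 3 reachable states
  t0 = c.(0 + 0) + a.(0 | 0) :: =a=> t1, =c=> t2
  t1 = 0 | 0 :: deadlocked
  t2 = 0 + 0 :: deadlocked
Partition-refinement fixed point:
  B0 = {s0}
  B1 = {s1, t0}
  B2 = {s2, s3, t1, t2}
s0 ∈ B0, t0 ∈ B1 → different blocks

NO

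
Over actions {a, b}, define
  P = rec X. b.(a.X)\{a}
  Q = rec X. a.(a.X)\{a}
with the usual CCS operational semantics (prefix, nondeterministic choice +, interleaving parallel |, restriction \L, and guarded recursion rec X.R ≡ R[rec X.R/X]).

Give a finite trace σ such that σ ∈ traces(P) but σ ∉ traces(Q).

Reachable graph of P (2 states):
  p0 = rec X. b.(a.X)\{a} :: —b→ p1
  p1 = (a.(rec X. b.(a.X)\{a}))\{a} :: ·
Reachable graph of Q (2 states):
  q0 = rec X. a.(a.X)\{a} :: —a→ q1
  q1 = (a.(rec X. a.(a.X)\{a}))\{a} :: ·
Executing b from P (initial set {p0}):
  [1] b ⇒ {p1}
  — P admits the full trace.
Executing b from Q (initial set {q0}):
  [1] b ⇒ ∅ (Q stuck)

b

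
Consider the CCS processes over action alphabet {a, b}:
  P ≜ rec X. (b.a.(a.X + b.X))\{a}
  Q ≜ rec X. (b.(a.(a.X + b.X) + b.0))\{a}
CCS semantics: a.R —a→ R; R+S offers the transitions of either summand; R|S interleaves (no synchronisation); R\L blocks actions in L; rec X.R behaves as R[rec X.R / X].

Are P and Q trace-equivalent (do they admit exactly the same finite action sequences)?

trace-distinct — witness ⟨bb⟩

Reachable graph of P (2 states):
  p0 = rec X. (b.a.(a.X + b.X))\{a} ⊢ =b=> p1
  p1 = (a.(a.(rec X. (b.a.(a.X + b.X))\{a}) + b.(rec X. (b.a.(a.X + b.X))\{a})))\{a} ⊢ deadlocked
Reachable graph of Q (3 states):
  q0 = rec X. (b.(a.(a.X + b.X) + b.0))\{a} ⊢ =b=> q1
  q1 = (a.(a.(rec X. (b.(a.(a.X + b.X) + b.0))\{a}) + b.(rec X. (b.(a.(a.X + b.X) + b.0))\{a})) + b.0)\{a} ⊢ =b=> q2
  q2 = 0\{a} ⊢ deadlocked
Trace ⟨bb⟩ through Q, begin at {q0}:
  [1] b ⇒ {q1}
  [2] b ⇒ {q2}
  — Q admits the full trace.
Trace ⟨bb⟩ through P, begin at {p0}:
  [1] b ⇒ {p1}
  [2] b ⇒ no successor for P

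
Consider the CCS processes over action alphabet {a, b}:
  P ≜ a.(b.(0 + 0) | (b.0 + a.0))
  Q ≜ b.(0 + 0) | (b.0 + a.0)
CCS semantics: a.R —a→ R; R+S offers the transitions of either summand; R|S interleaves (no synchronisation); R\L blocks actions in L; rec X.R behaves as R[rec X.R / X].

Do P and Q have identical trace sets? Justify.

Reachable graph of P (5 states):
  u0 = a.(b.(0 + 0) | (b.0 + a.0)) ⊢ =a=> u1
  u1 = b.(0 + 0) | (b.0 + a.0) ⊢ =a=> u2, =b=> u2, =b=> u3
  u2 = b.(0 + 0) | 0 ⊢ =b=> u4
  u3 = (0 + 0) | (b.0 + a.0) ⊢ =a=> u4, =b=> u4
  u4 = (0 + 0) | 0 ⊢ deadlocked
Reachable graph of Q (4 states):
  v0 = b.(0 + 0) | (b.0 + a.0) ⊢ =a=> v1, =b=> v1, =b=> v2
  v1 = b.(0 + 0) | 0 ⊢ =b=> v3
  v2 = (0 + 0) | (b.0 + a.0) ⊢ =a=> v3, =b=> v3
  v3 = (0 + 0) | 0 ⊢ deadlocked
Executing aa from P (initial set {u0}):
  step 1 (a): {u1}
  step 2 (a): {u2}
  P completes σ.
Executing aa from Q (initial set {v0}):
  step 1 (a): {v1}
  step 2 (a): ∅ (Q stuck)

traces(P) ≠ traces(Q) — witness ⟨aa⟩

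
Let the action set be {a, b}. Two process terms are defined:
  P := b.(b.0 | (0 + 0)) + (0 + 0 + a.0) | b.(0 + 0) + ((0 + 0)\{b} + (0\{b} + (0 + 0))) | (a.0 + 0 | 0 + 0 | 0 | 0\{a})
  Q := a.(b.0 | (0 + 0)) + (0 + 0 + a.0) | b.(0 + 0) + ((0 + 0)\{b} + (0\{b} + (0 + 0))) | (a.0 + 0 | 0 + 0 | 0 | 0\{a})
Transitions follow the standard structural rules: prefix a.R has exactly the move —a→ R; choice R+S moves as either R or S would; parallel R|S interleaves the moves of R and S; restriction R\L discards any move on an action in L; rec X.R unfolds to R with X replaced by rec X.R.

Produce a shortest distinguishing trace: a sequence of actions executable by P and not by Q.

bb

Reachable graph of P (6 states):
  s0 = b.(b.0 | (0 + 0)) + (0 + 0 + a.0) | b.(0 + 0) + ((0 + 0)\{b} + (0\{b} + (0 + 0))) | (a.0 + 0 | 0 + 0 | 0 | 0\{a}) ⊢ =a=> s1, =a=> s2, =b=> s3, =b=> s4
  s1 = ((0 + 0)\{b} + (0\{b} + (0 + 0))) | 0 ⊢ ∅
  s2 = 0 | b.(0 + 0) ⊢ =b=> s5
  s3 = (0 + 0 + a.0) | (0 + 0) ⊢ =a=> s5
  s4 = b.0 | (0 + 0) ⊢ =b=> s5
  s5 = 0 | (0 + 0) ⊢ ∅
Reachable graph of Q (6 states):
  t0 = a.(b.0 | (0 + 0)) + (0 + 0 + a.0) | b.(0 + 0) + ((0 + 0)\{b} + (0\{b} + (0 + 0))) | (a.0 + 0 | 0 + 0 | 0 | 0\{a}) ⊢ =a=> t1, =a=> t2, =a=> t3, =b=> t4
  t1 = ((0 + 0)\{b} + (0\{b} + (0 + 0))) | 0 ⊢ ∅
  t2 = 0 | b.(0 + 0) ⊢ =b=> t5
  t3 = b.0 | (0 + 0) ⊢ =b=> t5
  t4 = (0 + 0 + a.0) | (0 + 0) ⊢ =a=> t5
  t5 = 0 | (0 + 0) ⊢ ∅
Trace ⟨bb⟩ through P, begin at {s0}:
  step 1 (b): {s3, s4}
  step 2 (b): {s5}
  ✓ P
Trace ⟨bb⟩ through Q, begin at {t0}:
  step 1 (b): {t4}
  step 2 (b): no successor for Q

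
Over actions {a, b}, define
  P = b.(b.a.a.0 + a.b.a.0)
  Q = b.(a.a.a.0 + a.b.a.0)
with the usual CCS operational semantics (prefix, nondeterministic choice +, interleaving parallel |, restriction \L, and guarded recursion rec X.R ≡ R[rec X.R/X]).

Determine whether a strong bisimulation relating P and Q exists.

not bisimilar

LTS(P): 6 reachable states
  m0 = b.(b.a.a.0 + a.b.a.0) ⊢ ··b··> m1
  m1 = b.a.a.0 + a.b.a.0 ⊢ ··a··> m2, ··b··> m3
  m2 = b.a.0 ⊢ ··b··> m4
  m3 = a.a.0 ⊢ ··a··> m4
  m4 = a.0 ⊢ ··a··> m5
  m5 = 0 ⊢ (no moves)
LTS(Q): 6 reachable states
  n0 = b.(a.a.a.0 + a.b.a.0) ⊢ ··b··> n1
  n1 = a.a.a.0 + a.b.a.0 ⊢ ··a··> n2, ··a··> n3
  n2 = a.a.0 ⊢ ··a··> n4
  n3 = b.a.0 ⊢ ··b··> n4
  n4 = a.0 ⊢ ··a··> n5
  n5 = 0 ⊢ (no moves)
Bisimilarity quotient blocks:
  B0 = {m0}
  B1 = {m1}
  B2 = {m2, n3}
  B3 = {m4, n4}
  B4 = {m5, n5}
  B5 = {m3, n2}
  B6 = {n0}
  B7 = {n1}
m0 ∈ B0, n0 ∈ B6 → different blocks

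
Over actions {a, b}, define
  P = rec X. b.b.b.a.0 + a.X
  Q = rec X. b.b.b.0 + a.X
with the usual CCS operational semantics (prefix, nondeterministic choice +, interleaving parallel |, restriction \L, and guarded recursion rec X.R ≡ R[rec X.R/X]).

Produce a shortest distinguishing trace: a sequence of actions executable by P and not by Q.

bbba

P's transition system — 5 states:
  u0 = rec X. b.b.b.a.0 + a.X :: ··a··> u0, ··b··> u1
  u1 = b.b.a.0 :: ··b··> u2
  u2 = b.a.0 :: ··b··> u3
  u3 = a.0 :: ··a··> u4
  u4 = 0 :: (no moves)
Q's transition system — 4 states:
  v0 = rec X. b.b.b.0 + a.X :: ··a··> v0, ··b··> v1
  v1 = b.b.0 :: ··b··> v2
  v2 = b.0 :: ··b··> v3
  v3 = 0 :: (no moves)
Executing bbba from P (initial set {u0}):
  step 1 (b): {u1}
  step 2 (b): {u2}
  step 3 (b): {u3}
  step 4 (a): {u4}
  ✓ P
Executing bbba from Q (initial set {v0}):
  step 1 (b): {v1}
  step 2 (b): {v2}
  step 3 (b): {v3}
  step 4 (a): ∅  — Q cannot continue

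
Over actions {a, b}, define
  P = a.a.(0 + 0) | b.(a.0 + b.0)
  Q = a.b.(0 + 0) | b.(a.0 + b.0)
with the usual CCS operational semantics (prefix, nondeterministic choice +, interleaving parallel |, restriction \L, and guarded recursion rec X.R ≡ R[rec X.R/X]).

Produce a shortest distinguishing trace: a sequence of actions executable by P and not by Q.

aa

Reachable graph of P (9 states):
  p0 = a.a.(0 + 0) | b.(a.0 + b.0) | -a-> p1, -b-> p2
  p1 = a.(0 + 0) | b.(a.0 + b.0) | -a-> p3, -b-> p4
  p2 = a.a.(0 + 0) | (a.0 + b.0) | -a-> p4, -a-> p5, -b-> p5
  p3 = (0 + 0) | b.(a.0 + b.0) | -b-> p6
  p4 = a.(0 + 0) | (a.0 + b.0) | -a-> p6, -a-> p7, -b-> p7
  p5 = a.a.(0 + 0) | 0 | -a-> p7
  p6 = (0 + 0) | (a.0 + b.0) | -a-> p8, -b-> p8
  p7 = a.(0 + 0) | 0 | -a-> p8
  p8 = (0 + 0) | 0 | deadlocked
Reachable graph of Q (9 states):
  q0 = a.b.(0 + 0) | b.(a.0 + b.0) | -a-> q1, -b-> q2
  q1 = b.(0 + 0) | b.(a.0 + b.0) | -b-> q3, -b-> q4
  q2 = a.b.(0 + 0) | (a.0 + b.0) | -a-> q4, -a-> q5, -b-> q5
  q3 = (0 + 0) | b.(a.0 + b.0) | -b-> q6
  q4 = b.(0 + 0) | (a.0 + b.0) | -a-> q7, -b-> q6, -b-> q7
  q5 = a.b.(0 + 0) | 0 | -a-> q7
  q6 = (0 + 0) | (a.0 + b.0) | -a-> q8, -b-> q8
  q7 = b.(0 + 0) | 0 | -b-> q8
  q8 = (0 + 0) | 0 | deadlocked
Executing aa from P (initial set {p0}):
  after a @ step 1: {p1}
  after a @ step 2: {p3}
  — P admits the full trace.
Executing aa from Q (initial set {q0}):
  after a @ step 1: {q1}
  after a @ step 2: no successor for Q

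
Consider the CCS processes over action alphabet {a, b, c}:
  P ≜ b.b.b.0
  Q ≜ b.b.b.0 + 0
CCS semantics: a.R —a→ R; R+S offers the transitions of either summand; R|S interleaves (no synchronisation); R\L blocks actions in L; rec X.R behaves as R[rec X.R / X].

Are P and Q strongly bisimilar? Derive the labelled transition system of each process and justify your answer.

bisimilar

Reachable graph of P (4 states):
  p0 = b.b.b.0 :: -b-> p1
  p1 = b.b.0 :: -b-> p2
  p2 = b.0 :: -b-> p3
  p3 = 0 :: ∅
Reachable graph of Q (4 states):
  q0 = b.b.b.0 + 0 :: -b-> q1
  q1 = b.b.0 :: -b-> q2
  q2 = b.0 :: -b-> q3
  q3 = 0 :: ∅
Bisimilarity quotient blocks:
  B0 = {p0, q0}
  B1 = {p1, q1}
  B2 = {p2, q2}
  B3 = {p3, q3}
p0 ∈ B0, q0 ∈ B0 → same block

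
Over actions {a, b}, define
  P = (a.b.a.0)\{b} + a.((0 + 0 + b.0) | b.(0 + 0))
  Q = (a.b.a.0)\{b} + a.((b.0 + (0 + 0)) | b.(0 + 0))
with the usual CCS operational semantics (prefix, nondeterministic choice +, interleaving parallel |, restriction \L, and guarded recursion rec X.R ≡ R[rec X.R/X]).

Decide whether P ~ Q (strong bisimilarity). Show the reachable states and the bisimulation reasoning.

YES

P's transition system — 6 states:
  p0 = (a.b.a.0)\{b} + a.((0 + 0 + b.0) | b.(0 + 0)) :: —a→ p1, —a→ p2
  p1 = (0 + 0 + b.0) | b.(0 + 0) :: —b→ p3, —b→ p4
  p2 = (b.a.0)\{b} :: deadlocked
  p3 = (0 + 0 + b.0) | (0 + 0) :: —b→ p5
  p4 = 0 | b.(0 + 0) :: —b→ p5
  p5 = 0 | (0 + 0) :: deadlocked
Q's transition system — 6 states:
  q0 = (a.b.a.0)\{b} + a.((b.0 + (0 + 0)) | b.(0 + 0)) :: —a→ q1, —a→ q2
  q1 = (b.0 + (0 + 0)) | b.(0 + 0) :: —b→ q3, —b→ q4
  q2 = (b.a.0)\{b} :: deadlocked
  q3 = (b.0 + (0 + 0)) | (0 + 0) :: —b→ q5
  q4 = 0 | b.(0 + 0) :: —b→ q5
  q5 = 0 | (0 + 0) :: deadlocked
Coarsest stable partition (strong bisimilarity classes):
  B0 = {p0, q0}
  B1 = {p2, p5, q2, q5}
  B2 = {p1, q1}
  B3 = {p3, p4, q3, q4}
p0 ∈ B0, q0 ∈ B0 → same block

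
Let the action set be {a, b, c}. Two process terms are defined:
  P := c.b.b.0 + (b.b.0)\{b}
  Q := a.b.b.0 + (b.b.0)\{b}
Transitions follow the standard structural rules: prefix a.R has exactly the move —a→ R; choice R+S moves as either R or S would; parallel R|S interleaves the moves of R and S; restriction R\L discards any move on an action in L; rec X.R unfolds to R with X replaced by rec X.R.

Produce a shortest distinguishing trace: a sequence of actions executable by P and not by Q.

Reachable graph of P (4 states):
  s0 = c.b.b.0 + (b.b.0)\{b} → =c=> s1
  s1 = b.b.0 → =b=> s2
  s2 = b.0 → =b=> s3
  s3 = 0 → stopped
Reachable graph of Q (4 states):
  t0 = a.b.b.0 + (b.b.0)\{b} → =a=> t1
  t1 = b.b.0 → =b=> t2
  t2 = b.0 → =b=> t3
  t3 = 0 → stopped
Run σ = ⟨c⟩ on P: start {s0}
  after c @ step 1: {s1}
  P completes σ.
Run σ = ⟨c⟩ on Q: start {t0}
  after c @ step 1: ∅  — Q cannot continue

c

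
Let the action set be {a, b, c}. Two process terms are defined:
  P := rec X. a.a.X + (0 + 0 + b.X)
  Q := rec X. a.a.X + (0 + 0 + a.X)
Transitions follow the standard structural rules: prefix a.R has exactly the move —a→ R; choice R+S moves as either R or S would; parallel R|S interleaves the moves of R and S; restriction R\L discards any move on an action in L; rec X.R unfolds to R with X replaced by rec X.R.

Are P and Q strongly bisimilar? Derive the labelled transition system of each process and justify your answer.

LTS(P): 2 reachable states
  p0 = rec X. a.a.X + (0 + 0 + b.X) → —a→ p1, —b→ p0
  p1 = a.(rec X. a.a.X + (0 + 0 + b.X)) → —a→ p0
LTS(Q): 2 reachable states
  q0 = rec X. a.a.X + (0 + 0 + a.X) → —a→ q0, —a→ q1
  q1 = a.(rec X. a.a.X + (0 + 0 + a.X)) → —a→ q0
Coarsest stable partition (strong bisimilarity classes):
  B0 = {p0}
  B1 = {p1}
  B2 = {q0, q1}
p0 ∈ B0, q0 ∈ B2 → different blocks

P ≁ Q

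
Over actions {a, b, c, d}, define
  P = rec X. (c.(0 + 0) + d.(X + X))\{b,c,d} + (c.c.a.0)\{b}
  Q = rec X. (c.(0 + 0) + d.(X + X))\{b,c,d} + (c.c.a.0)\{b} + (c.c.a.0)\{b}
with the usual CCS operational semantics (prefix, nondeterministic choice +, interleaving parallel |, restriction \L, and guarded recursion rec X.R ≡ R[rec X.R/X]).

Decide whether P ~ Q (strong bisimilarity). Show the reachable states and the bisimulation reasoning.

P ~ Q

LTS(P): 4 reachable states
  s0 = rec X. (c.(0 + 0) + d.(X + X))\{b,c,d} + (c.c.a.0)\{b} ⊢ —c→ s1
  s1 = (c.a.0)\{b} ⊢ —c→ s2
  s2 = (a.0)\{b} ⊢ —a→ s3
  s3 = 0\{b} ⊢ stopped
LTS(Q): 4 reachable states
  t0 = rec X. (c.(0 + 0) + d.(X + X))\{b,c,d} + (c.c.a.0)\{b} + (c.c.a.0)\{b} ⊢ —c→ t1
  t1 = (c.a.0)\{b} ⊢ —c→ t2
  t2 = (a.0)\{b} ⊢ —a→ t3
  t3 = 0\{b} ⊢ stopped
Coarsest stable partition (strong bisimilarity classes):
  B0 = {s0, t0}
  B1 = {s1, t1}
  B2 = {s2, t2}
  B3 = {s3, t3}
s0 ∈ B0, t0 ∈ B0 → same block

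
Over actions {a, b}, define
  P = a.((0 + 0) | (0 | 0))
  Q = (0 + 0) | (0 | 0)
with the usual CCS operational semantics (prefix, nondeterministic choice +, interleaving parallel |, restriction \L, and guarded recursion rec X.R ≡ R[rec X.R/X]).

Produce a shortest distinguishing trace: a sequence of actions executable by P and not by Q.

Reachable graph of P (2 states):
  s0 = a.((0 + 0) | (0 | 0)) :: =a=> s1
  s1 = (0 + 0) | (0 | 0) :: deadlocked
Reachable graph of Q (1 states):
  t0 = (0 + 0) | (0 | 0) :: deadlocked
Run σ = ⟨a⟩ on P: start {s0}
  after a @ step 1: {s1}
  P completes σ.
Run σ = ⟨a⟩ on Q: start {t0}
  after a @ step 1: no successor for Q

a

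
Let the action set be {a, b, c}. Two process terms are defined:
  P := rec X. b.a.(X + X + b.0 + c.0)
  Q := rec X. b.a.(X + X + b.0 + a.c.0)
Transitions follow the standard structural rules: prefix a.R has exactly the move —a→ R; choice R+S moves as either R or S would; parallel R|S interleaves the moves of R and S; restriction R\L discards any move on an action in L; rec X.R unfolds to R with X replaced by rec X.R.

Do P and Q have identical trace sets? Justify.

LTS(P): 4 reachable states
  p0 = rec X. b.a.(X + X + b.0 + c.0) → ··b··> p1
  p1 = a.((rec X. b.a.(X + X + b.0 + c.0)) + (rec X. b.a.(X + X + b.0 + c.0)) + b.0 + c.0) → ··a··> p2
  p2 = (rec X. b.a.(X + X + b.0 + c.0)) + (rec X. b.a.(X + X + b.0 + c.0)) + b.0 + c.0 → ··b··> p1, ··b··> p3, ··c··> p3
  p3 = 0 → (no moves)
LTS(Q): 5 reachable states
  q0 = rec X. b.a.(X + X + b.0 + a.c.0) → ··b··> q1
  q1 = a.((rec X. b.a.(X + X + b.0 + a.c.0)) + (rec X. b.a.(X + X + b.0 + a.c.0)) + b.0 + a.c.0) → ··a··> q2
  q2 = (rec X. b.a.(X + X + b.0 + a.c.0)) + (rec X. b.a.(X + X + b.0 + a.c.0)) + b.0 + a.c.0 → ··a··> q3, ··b··> q1, ··b··> q4
  q3 = c.0 → ··c··> q4
  q4 = 0 → (no moves)
Run σ = ⟨bac⟩ on P: start {p0}
  [1] b ⇒ {p1}
  [2] a ⇒ {p2}
  [3] c ⇒ {p3}
  P completes σ.
Run σ = ⟨bac⟩ on Q: start {q0}
  [1] b ⇒ {q1}
  [2] a ⇒ {q2}
  [3] c ⇒ no successor for Q

traces(P) ≠ traces(Q) — witness ⟨bac⟩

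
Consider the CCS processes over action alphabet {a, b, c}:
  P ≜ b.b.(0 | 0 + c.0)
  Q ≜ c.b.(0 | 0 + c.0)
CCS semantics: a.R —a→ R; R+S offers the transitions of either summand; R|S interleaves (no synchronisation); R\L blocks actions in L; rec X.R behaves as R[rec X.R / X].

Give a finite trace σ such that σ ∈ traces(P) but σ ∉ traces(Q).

P's transition system — 4 states:
  m0 = b.b.(0 | 0 + c.0) has moves =b=> m1
  m1 = b.(0 | 0 + c.0) has moves =b=> m2
  m2 = 0 | 0 + c.0 has moves =c=> m3
  m3 = 0 has moves deadlocked
Q's transition system — 4 states:
  n0 = c.b.(0 | 0 + c.0) has moves =c=> n1
  n1 = b.(0 | 0 + c.0) has moves =b=> n2
  n2 = 0 | 0 + c.0 has moves =c=> n3
  n3 = 0 has moves deadlocked
Executing b from P (initial set {m0}):
  step 1 (b): {m1}
  ✓ P
Executing b from Q (initial set {n0}):
  step 1 (b): no successor for Q

b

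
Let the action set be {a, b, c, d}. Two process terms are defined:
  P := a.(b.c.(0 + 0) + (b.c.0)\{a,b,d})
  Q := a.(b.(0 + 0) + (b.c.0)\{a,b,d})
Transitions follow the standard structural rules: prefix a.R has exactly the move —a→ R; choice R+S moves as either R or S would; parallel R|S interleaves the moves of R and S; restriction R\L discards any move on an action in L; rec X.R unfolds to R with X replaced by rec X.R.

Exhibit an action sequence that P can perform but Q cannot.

abc

LTS(P): 4 reachable states
  m0 = a.(b.c.(0 + 0) + (b.c.0)\{a,b,d}) → --a--▸ m1
  m1 = b.c.(0 + 0) + (b.c.0)\{a,b,d} → --b--▸ m2
  m2 = c.(0 + 0) → --c--▸ m3
  m3 = 0 + 0 → (no moves)
LTS(Q): 3 reachable states
  n0 = a.(b.(0 + 0) + (b.c.0)\{a,b,d}) → --a--▸ n1
  n1 = b.(0 + 0) + (b.c.0)\{a,b,d} → --b--▸ n2
  n2 = 0 + 0 → (no moves)
Run σ = ⟨abc⟩ on P: start {m0}
  [1] a ⇒ {m1}
  [2] b ⇒ {m2}
  [3] c ⇒ {m3}
  P completes σ.
Run σ = ⟨abc⟩ on Q: start {n0}
  [1] a ⇒ {n1}
  [2] b ⇒ {n2}
  [3] c ⇒ no successor for Q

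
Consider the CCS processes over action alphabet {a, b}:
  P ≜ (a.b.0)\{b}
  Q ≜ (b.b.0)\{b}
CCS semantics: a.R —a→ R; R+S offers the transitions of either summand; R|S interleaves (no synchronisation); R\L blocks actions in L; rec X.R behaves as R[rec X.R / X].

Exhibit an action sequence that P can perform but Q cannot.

Reachable graph of P (2 states):
  u0 = (a.b.0)\{b} | —a→ u1
  u1 = (b.0)\{b} | ·
Reachable graph of Q (1 states):
  v0 = (b.b.0)\{b} | ·
Trace ⟨a⟩ through P, begin at {u0}:
  after a @ step 1: {u1}
  ✓ P
Trace ⟨a⟩ through Q, begin at {v0}:
  after a @ step 1: ∅  — Q cannot continue

a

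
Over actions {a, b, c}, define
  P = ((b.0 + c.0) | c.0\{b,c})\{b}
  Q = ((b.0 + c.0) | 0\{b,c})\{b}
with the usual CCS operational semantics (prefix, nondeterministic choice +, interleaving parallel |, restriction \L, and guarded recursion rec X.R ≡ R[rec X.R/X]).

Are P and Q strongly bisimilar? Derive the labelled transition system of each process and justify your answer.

not bisimilar

P's transition system — 4 states:
  m0 = ((b.0 + c.0) | c.0\{b,c})\{b} → -c-> m1, -c-> m2
  m1 = ((b.0 + c.0) | 0\{b,c})\{b} → -c-> m3
  m2 = (0 | c.0\{b,c})\{b} → -c-> m3
  m3 = (0 | 0\{b,c})\{b} → ∅
Q's transition system — 2 states:
  n0 = ((b.0 + c.0) | 0\{b,c})\{b} → -c-> n1
  n1 = (0 | 0\{b,c})\{b} → ∅
Bisimilarity quotient blocks:
  B0 = {m0}
  B1 = {m1, m2, n0}
  B2 = {m3, n1}
m0 ∈ B0, n0 ∈ B1 → different blocks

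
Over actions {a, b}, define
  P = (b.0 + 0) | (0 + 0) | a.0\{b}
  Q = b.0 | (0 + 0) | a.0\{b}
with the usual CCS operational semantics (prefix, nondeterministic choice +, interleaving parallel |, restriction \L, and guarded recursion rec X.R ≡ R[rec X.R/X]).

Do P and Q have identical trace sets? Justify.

Reachable graph of P (4 states):
  m0 = (b.0 + 0) | (0 + 0) | a.0\{b} has moves --a--▸ m1, --b--▸ m2
  m1 = (b.0 + 0) | (0 + 0) | 0\{b} has moves --b--▸ m3
  m2 = 0 | (0 + 0) | a.0\{b} has moves --a--▸ m3
  m3 = 0 | (0 + 0) | 0\{b} has moves ·
Reachable graph of Q (4 states):
  n0 = b.0 | (0 + 0) | a.0\{b} has moves --a--▸ n1, --b--▸ n2
  n1 = b.0 | (0 + 0) | 0\{b} has moves --b--▸ n3
  n2 = 0 | (0 + 0) | a.0\{b} has moves --a--▸ n3
  n3 = 0 | (0 + 0) | 0\{b} has moves ·
Partition-refinement fixed point:
  B0 = {m0, n0}
  B1 = {m2, n2}
  B2 = {m3, n3}
  B3 = {m1, n1}
m0 ∈ B0, n0 ∈ B0 → same block
Bisimilar ⇒ trace-equivalent.

trace-equivalent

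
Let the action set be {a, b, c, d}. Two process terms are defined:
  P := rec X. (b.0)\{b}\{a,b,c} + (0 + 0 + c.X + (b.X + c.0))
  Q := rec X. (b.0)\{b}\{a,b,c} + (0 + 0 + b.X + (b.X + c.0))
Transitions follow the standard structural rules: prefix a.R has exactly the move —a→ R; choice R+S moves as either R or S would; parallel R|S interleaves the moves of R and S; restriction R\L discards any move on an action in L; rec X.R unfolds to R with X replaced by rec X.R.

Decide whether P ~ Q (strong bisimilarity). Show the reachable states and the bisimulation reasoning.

NO

P's transition system — 2 states:
  u0 = rec X. (b.0)\{b}\{a,b,c} + (0 + 0 + c.X + (b.X + c.0)) has moves ··b··> u0, ··c··> u0, ··c··> u1
  u1 = 0 has moves ·
Q's transition system — 2 states:
  v0 = rec X. (b.0)\{b}\{a,b,c} + (0 + 0 + b.X + (b.X + c.0)) has moves ··b··> v0, ··c··> v1
  v1 = 0 has moves ·
Partition-refinement fixed point:
  B0 = {u0}
  B1 = {u1, v1}
  B2 = {v0}
u0 ∈ B0, v0 ∈ B2 → different blocks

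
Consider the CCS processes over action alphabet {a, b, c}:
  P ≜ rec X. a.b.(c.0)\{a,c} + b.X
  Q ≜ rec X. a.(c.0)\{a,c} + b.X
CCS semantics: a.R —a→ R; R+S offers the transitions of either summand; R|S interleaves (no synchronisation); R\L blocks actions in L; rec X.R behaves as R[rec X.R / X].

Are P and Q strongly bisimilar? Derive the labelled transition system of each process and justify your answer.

NO

P's transition system — 3 states:
  u0 = rec X. a.b.(c.0)\{a,c} + b.X → --a--▸ u1, --b--▸ u0
  u1 = b.(c.0)\{a,c} → --b--▸ u2
  u2 = (c.0)\{a,c} → ∅
Q's transition system — 2 states:
  v0 = rec X. a.(c.0)\{a,c} + b.X → --a--▸ v1, --b--▸ v0
  v1 = (c.0)\{a,c} → ∅
Partition-refinement fixed point:
  B0 = {u0}
  B1 = {u1}
  B2 = {u2, v1}
  B3 = {v0}
u0 ∈ B0, v0 ∈ B3 → different blocks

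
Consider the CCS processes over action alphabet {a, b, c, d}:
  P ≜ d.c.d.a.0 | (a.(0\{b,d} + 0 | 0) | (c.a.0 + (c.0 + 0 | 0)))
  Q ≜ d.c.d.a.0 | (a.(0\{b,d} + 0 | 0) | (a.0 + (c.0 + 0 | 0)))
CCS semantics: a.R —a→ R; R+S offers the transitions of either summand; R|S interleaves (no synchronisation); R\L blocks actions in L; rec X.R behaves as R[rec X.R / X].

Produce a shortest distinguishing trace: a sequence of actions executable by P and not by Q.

P's transition system — 30 states:
  m0 = d.c.d.a.0 | (a.(0\{b,d} + 0 | 0) | (c.a.0 + (c.0 + 0 | 0))) → ··a··> m1, ··c··> m2, ··c··> m3, ··d··> m4
  m1 = d.c.d.a.0 | ((0\{b,d} + 0 | 0) | (c.a.0 + (c.0 + 0 | 0))) → ··c··> m5, ··c··> m6, ··d··> m7
  m2 = d.c.d.a.0 | (a.(0\{b,d} + 0 | 0) | 0) → ··a··> m5, ··d··> m8
  m3 = d.c.d.a.0 | (a.(0\{b,d} + 0 | 0) | a.0) → ··a··> m2, ··a··> m6, ··d··> m9
  m4 = c.d.a.0 | (a.(0\{b,d} + 0 | 0) | (c.a.0 + (c.0 + 0 | 0))) → ··a··> m7, ··c··> m10, ··c··> m8, ··c··> m9
  m5 = d.c.d.a.0 | ((0\{b,d} + 0 | 0) | 0) → ··d··> m11
  m6 = d.c.d.a.0 | ((0\{b,d} + 0 | 0) | a.0) → ··a··> m5, ··d··> m12
  m7 = c.d.a.0 | ((0\{b,d} + 0 | 0) | (c.a.0 + (c.0 + 0 | 0))) → ··c··> m11, ··c··> m12, ··c··> m13
  m8 = c.d.a.0 | (a.(0\{b,d} + 0 | 0) | 0) → ··a··> m11, ··c··> m14
  m9 = c.d.a.0 | (a.(0\{b,d} + 0 | 0) | a.0) → ··a··> m12, ··a··> m8, ··c··> m15
  m10 = d.a.0 | (a.(0\{b,d} + 0 | 0) | (c.a.0 + (c.0 + 0 | 0))) → ··a··> m13, ··c··> m14, ··c··> m15, ··d··> m16
  m11 = c.d.a.0 | ((0\{b,d} + 0 | 0) | 0) → ··c··> m17
  m12 = c.d.a.0 | ((0\{b,d} + 0 | 0) | a.0) → ··a··> m11, ··c··> m18
  m13 = d.a.0 | ((0\{b,d} + 0 | 0) | (c.a.0 + (c.0 + 0 | 0))) → ··c··> m17, ··c··> m18, ··d··> m19
  m14 = d.a.0 | (a.(0\{b,d} + 0 | 0) | 0) → ··a··> m17, ··d··> m20
  m15 = d.a.0 | (a.(0\{b,d} + 0 | 0) | a.0) → ··a··> m14, ··a··> m18, ··d··> m21
  m16 = a.0 | (a.(0\{b,d} + 0 | 0) | (c.a.0 + (c.0 + 0 | 0))) → ··a··> m19, ··a··> m22, ··c··> m20, ··c··> m21
  m17 = d.a.0 | ((0\{b,d} + 0 | 0) | 0) → ··d··> m23
  m18 = d.a.0 | ((0\{b,d} + 0 | 0) | a.0) → ··a··> m17, ··d··> m24
  m19 = a.0 | ((0\{b,d} + 0 | 0) | (c.a.0 + (c.0 + 0 | 0))) → ··a··> m25, ··c··> m23, ··c··> m24
  m20 = a.0 | (a.(0\{b,d} + 0 | 0) | 0) → ··a··> m23, ··a··> m26
  m21 = a.0 | (a.(0\{b,d} + 0 | 0) | a.0) → ··a··> m20, ··a··> m24, ··a··> m27
  m22 = 0 | (a.(0\{b,d} + 0 | 0) | (c.a.0 + (c.0 + 0 | 0))) → ··a··> m25, ··c··> m26, ··c··> m27
  m23 = a.0 | ((0\{b,d} + 0 | 0) | 0) → ··a··> m28
  m24 = a.0 | ((0\{b,d} + 0 | 0) | a.0) → ··a··> m23, ··a··> m29
  m25 = 0 | ((0\{b,d} + 0 | 0) | (c.a.0 + (c.0 + 0 | 0))) → ··c··> m28, ··c··> m29
  m26 = 0 | (a.(0\{b,d} + 0 | 0) | 0) → ··a··> m28
  m27 = 0 | (a.(0\{b,d} + 0 | 0) | a.0) → ··a··> m26, ··a··> m29
  m28 = 0 | ((0\{b,d} + 0 | 0) | 0) → (no moves)
  m29 = 0 | ((0\{b,d} + 0 | 0) | a.0) → ··a··> m28
Q's transition system — 20 states:
  n0 = d.c.d.a.0 | (a.(0\{b,d} + 0 | 0) | (a.0 + (c.0 + 0 | 0))) → ··a··> n1, ··a··> n2, ··c··> n2, ··d··> n3
  n1 = d.c.d.a.0 | ((0\{b,d} + 0 | 0) | (a.0 + (c.0 + 0 | 0))) → ··a··> n4, ··c··> n4, ··d··> n5
  n2 = d.c.d.a.0 | (a.(0\{b,d} + 0 | 0) | 0) → ··a··> n4, ··d··> n6
  n3 = c.d.a.0 | (a.(0\{b,d} + 0 | 0) | (a.0 + (c.0 + 0 | 0))) → ··a··> n5, ··a··> n6, ··c··> n6, ··c··> n7
  n4 = d.c.d.a.0 | ((0\{b,d} + 0 | 0) | 0) → ··d··> n8
  n5 = c.d.a.0 | ((0\{b,d} + 0 | 0) | (a.0 + (c.0 + 0 | 0))) → ··a··> n8, ··c··> n8, ··c··> n9
  n6 = c.d.a.0 | (a.(0\{b,d} + 0 | 0) | 0) → ··a··> n8, ··c··> n10
  n7 = d.a.0 | (a.(0\{b,d} + 0 | 0) | (a.0 + (c.0 + 0 | 0))) → ··a··> n10, ··a··> n9, ··c··> n10, ··d··> n11
  n8 = c.d.a.0 | ((0\{b,d} + 0 | 0) | 0) → ··c··> n12
  n9 = d.a.0 | ((0\{b,d} + 0 | 0) | (a.0 + (c.0 + 0 | 0))) → ··a··> n12, ··c··> n12, ··d··> n13
  n10 = d.a.0 | (a.(0\{b,d} + 0 | 0) | 0) → ··a··> n12, ··d··> n14
  n11 = a.0 | (a.(0\{b,d} + 0 | 0) | (a.0 + (c.0 + 0 | 0))) → ··a··> n13, ··a··> n14, ··a··> n15, ··c··> n14
  n12 = d.a.0 | ((0\{b,d} + 0 | 0) | 0) → ··d··> n16
  n13 = a.0 | ((0\{b,d} + 0 | 0) | (a.0 + (c.0 + 0 | 0))) → ··a··> n16, ··a··> n17, ··c··> n16
  n14 = a.0 | (a.(0\{b,d} + 0 | 0) | 0) → ··a··> n16, ··a··> n18
  n15 = 0 | (a.(0\{b,d} + 0 | 0) | (a.0 + (c.0 + 0 | 0))) → ··a··> n17, ··a··> n18, ··c··> n18
  n16 = a.0 | ((0\{b,d} + 0 | 0) | 0) → ··a··> n19
  n17 = 0 | ((0\{b,d} + 0 | 0) | (a.0 + (c.0 + 0 | 0))) → ··a··> n19, ··c··> n19
  n18 = 0 | (a.(0\{b,d} + 0 | 0) | 0) → ··a··> n19
  n19 = 0 | ((0\{b,d} + 0 | 0) | 0) → (no moves)
Executing aca from P (initial set {m0}):
  step 1 (a): {m1}
  step 2 (c): {m5, m6}
  step 3 (a): {m5}
  — P admits the full trace.
Executing aca from Q (initial set {n0}):
  step 1 (a): {n1, n2}
  step 2 (c): {n4}
  step 3 (a): ∅ (Q stuck)

aca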